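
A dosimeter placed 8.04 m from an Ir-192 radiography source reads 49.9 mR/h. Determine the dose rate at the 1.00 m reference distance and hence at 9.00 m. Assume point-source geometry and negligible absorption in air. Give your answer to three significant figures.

By the inverse-square law,
At 1.00 m: 49.9 × (8.04/1.00)² = 49.9 × 64.64 = 3226 mR/h
At 9.00 m: (1.00/9.00)² = 0.01235, so 3226 × 0.01235 = 39.84 mR/h.

3230 mR/h; 39.8 mR/h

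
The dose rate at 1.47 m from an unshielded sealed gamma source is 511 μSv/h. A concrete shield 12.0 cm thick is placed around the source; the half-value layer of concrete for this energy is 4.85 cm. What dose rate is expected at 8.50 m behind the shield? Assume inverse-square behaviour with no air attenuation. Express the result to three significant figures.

2.75 μSv/h

Distance alone: 511 × (1.47/8.50)² = 511 × 0.02991 = 15.28 μSv/h.
Shield: 12.0/4.85 = 2.474 half-value layers → attenuation 2^(−2.474) = 0.1800.
Combined: 15.28 × 0.1800 = 2.750 μSv/h.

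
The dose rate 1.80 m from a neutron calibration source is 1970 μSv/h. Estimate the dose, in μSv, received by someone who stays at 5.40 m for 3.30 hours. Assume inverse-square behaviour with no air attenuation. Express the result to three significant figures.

722 μSv

Since intensity falls as 1/r², rate at 5.40 m:
(1.80/5.40)² = 0.1111, so 1970 × 0.1111 = 218.9 μSv/h.
Dose = rate × time = 218.9 μSv/h × 3.300 h = 722.4 μSv.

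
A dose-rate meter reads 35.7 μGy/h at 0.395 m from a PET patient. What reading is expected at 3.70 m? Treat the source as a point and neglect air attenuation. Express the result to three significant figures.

By the inverse-square law, the rate at 3.70 m is
(0.395/3.70)² = 0.01140, so 35.7 × 0.01140 = 0.4070 μGy/h.

0.407 μGy/h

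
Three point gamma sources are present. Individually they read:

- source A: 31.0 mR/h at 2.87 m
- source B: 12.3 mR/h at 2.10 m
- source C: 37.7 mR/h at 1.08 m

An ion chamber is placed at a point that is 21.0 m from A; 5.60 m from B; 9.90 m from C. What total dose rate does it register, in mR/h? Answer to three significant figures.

Each source contributes Iᵢ·(dᵢ/rᵢ)²; contributions add.
A: 31.0 × (2.87/21.0)² = 0.5790 mR/h
B: 12.3 × (2.10/5.60)² = 1.730 mR/h
C: 37.7 × (1.08/9.90)² = 0.4487 mR/h
Total = 0.5790 + 1.730 + 0.4487 = 2.758 mR/h.

2.76 mR/h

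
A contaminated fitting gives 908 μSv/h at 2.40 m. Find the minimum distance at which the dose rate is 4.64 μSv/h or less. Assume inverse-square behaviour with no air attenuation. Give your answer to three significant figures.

33.6 m

By the inverse-square law, d₂ = d₁·√(I₁/I₂).
I₁/I₂ = 908/4.64 = 195.7, so d₂ = 2.40 × √195.7 = 33.57 m.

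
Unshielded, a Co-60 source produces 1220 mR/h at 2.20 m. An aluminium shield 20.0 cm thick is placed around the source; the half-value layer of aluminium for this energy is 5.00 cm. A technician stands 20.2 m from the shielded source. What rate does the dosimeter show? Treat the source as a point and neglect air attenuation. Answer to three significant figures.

0.904 mR/h

Distance alone: (2.20/20.2)² = 0.01186, so 1220 × 0.01186 = 14.47 mR/h.
Shield: 20.0/5.00 = 4.000 half-value layers → attenuation 2^(−4.000) = 0.06250.
Combined: 14.47 × 0.06250 = 0.9044 mR/h.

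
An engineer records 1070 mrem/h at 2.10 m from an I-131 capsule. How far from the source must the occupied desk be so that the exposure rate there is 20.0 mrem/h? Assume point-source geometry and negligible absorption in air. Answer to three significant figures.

15.4 m

By the inverse-square law, d₂ = d₁·√(I₁/I₂).
I₁/I₂ = 1070/20.0 = 53.50, so d₂ = 2.10 × √53.50 = 15.36 m.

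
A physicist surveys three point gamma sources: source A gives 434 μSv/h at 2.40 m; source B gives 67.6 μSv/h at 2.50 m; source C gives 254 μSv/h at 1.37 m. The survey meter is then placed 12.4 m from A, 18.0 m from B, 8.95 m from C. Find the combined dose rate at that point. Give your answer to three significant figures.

By superposition, sum each source's inverse-square contribution:
A: 434 × (2.40/12.4)² = 16.26 μSv/h
B: 67.6 × (2.50/18.0)² = 1.304 μSv/h
C: 254 × (1.37/8.95)² = 5.952 μSv/h
Total = 16.26 + 1.304 + 5.952 = 23.52 μSv/h.

23.5 μSv/h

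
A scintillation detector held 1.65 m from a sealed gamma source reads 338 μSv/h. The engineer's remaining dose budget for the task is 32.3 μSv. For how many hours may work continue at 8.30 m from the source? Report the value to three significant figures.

2.42 h

Using I₁d₁² = I₂d₂², rate at 8.30 m:
338 × (1.65/8.30)² = 338 × 0.03952 = 13.36 μSv/h.
Stay time = 32.3 μSv ÷ 13.36 μSv/h = 2.418 h.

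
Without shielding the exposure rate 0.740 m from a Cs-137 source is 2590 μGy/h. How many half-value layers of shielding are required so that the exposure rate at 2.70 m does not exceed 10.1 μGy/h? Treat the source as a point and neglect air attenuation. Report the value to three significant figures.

4.27 half-value layers

At 2.70 m, distance alone gives 2590 × (0.740/2.70)² = 2590 × 0.07512 = 194.6 μGy/h.
Further attenuation needed: 194.6/10.1 = 19.27.
n = log₂(19.27) = 4.268 half-value layers.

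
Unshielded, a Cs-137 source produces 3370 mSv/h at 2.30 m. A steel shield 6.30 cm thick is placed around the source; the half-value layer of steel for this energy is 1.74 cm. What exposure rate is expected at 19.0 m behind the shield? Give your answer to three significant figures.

4.01 mSv/h

Distance alone: 3370 × (2.30/19.0)² = 3370 × 0.01465 = 49.37 mSv/h.
Shield: 6.30/1.74 = 3.621 half-value layers → attenuation 2^(−3.621) = 0.08128.
Combined: 49.37 × 0.08128 = 4.013 mSv/h.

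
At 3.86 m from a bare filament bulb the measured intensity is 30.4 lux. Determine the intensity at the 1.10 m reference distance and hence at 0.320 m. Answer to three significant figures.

374 lux; 4420 lux

Intensity scales as (d₁/d₂)², so
At 1.10 m: 30.4 × (3.86/1.10)² = 30.4 × 12.31 = 374.2 lux
At 0.320 m: (1.10/0.320)² = 11.82, so 374.2 × 11.82 = 4423 lux.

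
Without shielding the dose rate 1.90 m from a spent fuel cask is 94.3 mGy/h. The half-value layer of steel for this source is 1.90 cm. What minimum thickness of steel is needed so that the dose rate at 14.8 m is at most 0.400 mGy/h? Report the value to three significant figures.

At 14.8 m, distance alone gives (1.90/14.8)² = 0.01648, so 94.3 × 0.01648 = 1.554 mGy/h.
Further attenuation needed: 1.554/0.400 = 3.885.
n = log₂(3.885) = 1.958 half-value layers.
Thickness = 1.958 × 1.90 cm = 3.720 cm.

3.72 cm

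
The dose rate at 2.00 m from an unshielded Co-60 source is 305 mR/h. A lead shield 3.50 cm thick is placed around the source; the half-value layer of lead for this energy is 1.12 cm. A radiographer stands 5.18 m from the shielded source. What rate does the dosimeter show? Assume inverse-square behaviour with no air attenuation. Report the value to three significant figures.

Distance alone: (2.00/5.18)² = 0.1491, so 305 × 0.1491 = 45.48 mR/h.
Shield: 3.50/1.12 = 3.125 half-value layers → attenuation 2^(−3.125) = 0.1146.
Combined: 45.48 × 0.1146 = 5.212 mR/h.

5.21 mR/h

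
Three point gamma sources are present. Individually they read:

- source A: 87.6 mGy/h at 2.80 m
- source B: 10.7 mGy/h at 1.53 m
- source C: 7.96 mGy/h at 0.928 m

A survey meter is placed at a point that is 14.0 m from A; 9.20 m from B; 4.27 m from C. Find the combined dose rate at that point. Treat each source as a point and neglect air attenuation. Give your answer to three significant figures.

By superposition, sum each source's inverse-square contribution:
A: 87.6 × (2.80/14.0)² = 3.504 mGy/h
B: 10.7 × (1.53/9.20)² = 0.2959 mGy/h
C: 7.96 × (0.928/4.27)² = 0.3760 mGy/h
Total = 3.504 + 0.2959 + 0.3760 = 4.176 mGy/h.

4.18 mGy/h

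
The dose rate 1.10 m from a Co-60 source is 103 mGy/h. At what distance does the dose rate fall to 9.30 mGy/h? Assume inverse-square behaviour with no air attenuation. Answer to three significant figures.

By the inverse-square law, d₂ = d₁·√(I₁/I₂).
I₁/I₂ = 103/9.30 = 11.08, so d₂ = 1.10 × √11.08 = 3.662 m.

3.66 m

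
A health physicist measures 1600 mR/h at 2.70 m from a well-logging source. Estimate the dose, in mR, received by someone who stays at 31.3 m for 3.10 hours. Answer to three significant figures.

Using I₁d₁² = I₂d₂², rate at 31.3 m:
(2.70/31.3)² = 0.007441, so 1600 × 0.007441 = 11.91 mR/h.
Dose = rate × time = 11.91 mR/h × 3.100 h = 36.92 mR.

36.9 mR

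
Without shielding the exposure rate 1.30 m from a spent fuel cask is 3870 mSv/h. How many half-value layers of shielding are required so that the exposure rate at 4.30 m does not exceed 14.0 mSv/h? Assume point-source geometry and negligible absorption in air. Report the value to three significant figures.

4.66 half-value layers

At 4.30 m, distance alone gives 3870 × (1.30/4.30)² = 3870 × 0.09140 = 353.7 mSv/h.
Further attenuation needed: 353.7/14.0 = 25.26.
n = log₂(25.26) = 4.659 half-value layers.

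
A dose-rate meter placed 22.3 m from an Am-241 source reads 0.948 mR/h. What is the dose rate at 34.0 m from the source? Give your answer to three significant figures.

0.408 mR/h

Applying the 1/r² law, scaling from 22.3 m to 34.0 m:
0.948 × (22.3/34.0)² = 0.948 × 0.4302 = 0.4078 mR/h.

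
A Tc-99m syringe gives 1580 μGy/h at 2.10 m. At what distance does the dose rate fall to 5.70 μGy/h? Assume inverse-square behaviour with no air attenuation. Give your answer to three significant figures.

35.0 m

Applying the 1/r² law, d₂ = d₁·√(I₁/I₂).
I₁/I₂ = 1580/5.70 = 277.2, so d₂ = 2.10 × √277.2 = 34.96 m.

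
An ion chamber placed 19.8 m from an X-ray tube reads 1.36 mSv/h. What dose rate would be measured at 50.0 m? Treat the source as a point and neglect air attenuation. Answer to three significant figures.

0.213 mSv/h

Using I₁d₁² = I₂d₂², scaling from 19.8 m to 50.0 m:
(19.8/50.0)² = 0.1568, so 1.36 × 0.1568 = 0.2132 mSv/h.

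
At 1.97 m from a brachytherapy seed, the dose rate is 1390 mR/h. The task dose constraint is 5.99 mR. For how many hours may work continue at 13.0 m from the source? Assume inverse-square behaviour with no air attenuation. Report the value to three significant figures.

0.188 h

Since intensity falls as 1/r², rate at 13.0 m:
(1.97/13.0)² = 0.02296, so 1390 × 0.02296 = 31.91 mR/h.
Stay time = 5.99 mR ÷ 31.91 mR/h = 0.1877 h.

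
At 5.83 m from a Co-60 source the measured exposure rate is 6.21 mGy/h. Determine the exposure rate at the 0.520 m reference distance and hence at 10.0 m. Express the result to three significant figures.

781 mGy/h; 2.11 mGy/h

Intensity scales as (d₁/d₂)², so
At 0.520 m: (5.83/0.520)² = 125.7, so 6.21 × 125.7 = 780.6 mGy/h
At 10.0 m: (0.520/10.0)² = 0.002704, so 780.6 × 0.002704 = 2.111 mGy/h.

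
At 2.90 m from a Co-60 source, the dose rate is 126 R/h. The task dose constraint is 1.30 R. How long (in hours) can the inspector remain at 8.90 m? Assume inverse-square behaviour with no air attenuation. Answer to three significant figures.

By the inverse-square law, rate at 8.90 m:
126 × (2.90/8.90)² = 126 × 0.1062 = 13.38 R/h.
Stay time = 1.30 R ÷ 13.38 R/h = 0.09716 h.

0.0972 h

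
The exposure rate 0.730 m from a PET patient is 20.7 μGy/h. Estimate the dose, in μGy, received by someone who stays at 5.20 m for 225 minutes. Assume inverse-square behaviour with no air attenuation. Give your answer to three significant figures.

1.53 μGy

Intensity scales as (d₁/d₂)², so rate at 5.20 m:
20.7 × (0.730/5.20)² = 20.7 × 0.01971 = 0.4080 μGy/h.
Dose = rate × time = 0.4080 μGy/h × 3.750 h = 1.530 μGy.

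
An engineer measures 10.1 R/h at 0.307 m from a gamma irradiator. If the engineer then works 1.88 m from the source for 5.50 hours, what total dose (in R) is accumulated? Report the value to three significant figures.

1.48 R

Since intensity falls as 1/r², rate at 1.88 m:
10.1 × (0.307/1.88)² = 10.1 × 0.02667 = 0.2694 R/h.
Dose = rate × time = 0.2694 R/h × 5.500 h = 1.482 R.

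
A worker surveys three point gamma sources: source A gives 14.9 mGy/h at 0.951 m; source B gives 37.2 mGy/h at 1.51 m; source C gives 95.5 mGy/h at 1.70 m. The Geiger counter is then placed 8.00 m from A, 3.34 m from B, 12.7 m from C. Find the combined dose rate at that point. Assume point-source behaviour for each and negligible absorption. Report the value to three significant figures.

Each source contributes Iᵢ·(dᵢ/rᵢ)²; contributions add.
A: 14.9 × (0.951/8.00)² = 0.2106 mGy/h
B: 37.2 × (1.51/3.34)² = 7.603 mGy/h
C: 95.5 × (1.70/12.7)² = 1.711 mGy/h
Total = 0.2106 + 7.603 + 1.711 = 9.525 mGy/h.

9.53 mGy/h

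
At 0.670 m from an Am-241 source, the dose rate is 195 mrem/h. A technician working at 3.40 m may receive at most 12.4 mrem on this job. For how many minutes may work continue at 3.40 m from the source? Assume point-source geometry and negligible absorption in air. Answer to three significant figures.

Using I₁d₁² = I₂d₂², rate at 3.40 m:
(0.670/3.40)² = 0.03883, so 195 × 0.03883 = 7.572 mrem/h.
Stay time = 12.4 mrem ÷ 7.572 mrem/h = 1.638 h = 98.28 min.

98.3 min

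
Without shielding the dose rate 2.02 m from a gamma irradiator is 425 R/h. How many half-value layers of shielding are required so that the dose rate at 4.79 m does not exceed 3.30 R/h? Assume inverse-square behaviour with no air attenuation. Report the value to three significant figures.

At 4.79 m, distance alone gives (2.02/4.79)² = 0.1778, so 425 × 0.1778 = 75.57 R/h.
Further attenuation needed: 75.57/3.30 = 22.90.
n = log₂(22.90) = 4.517 half-value layers.

4.52 half-value layers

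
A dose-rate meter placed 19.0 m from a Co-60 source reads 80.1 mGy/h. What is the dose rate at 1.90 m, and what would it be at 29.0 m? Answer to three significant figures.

Intensity scales as (d₁/d₂)², so
At 1.90 m: 80.1 × (19.0/1.90)² = 80.1 × 100.0 = 8010 mGy/h
At 29.0 m: 8010 × (1.90/29.0)² = 8010 × 0.004293 = 34.39 mGy/h.

8010 mGy/h; 34.4 mGy/h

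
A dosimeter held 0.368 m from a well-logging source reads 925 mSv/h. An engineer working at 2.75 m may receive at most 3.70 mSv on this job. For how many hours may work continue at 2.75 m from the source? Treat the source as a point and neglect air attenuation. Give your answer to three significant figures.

Intensity scales as (d₁/d₂)², so rate at 2.75 m:
(0.368/2.75)² = 0.01791, so 925 × 0.01791 = 16.57 mSv/h.
Stay time = 3.70 mSv ÷ 16.57 mSv/h = 0.2233 h.

0.223 h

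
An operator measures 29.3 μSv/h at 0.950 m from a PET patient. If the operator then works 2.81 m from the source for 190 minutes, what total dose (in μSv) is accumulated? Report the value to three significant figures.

Applying the 1/r² law, rate at 2.81 m:
29.3 × (0.950/2.81)² = 29.3 × 0.1143 = 3.349 μSv/h.
Dose = rate × time = 3.349 μSv/h × 3.167 h = 10.61 μSv.

10.6 μSv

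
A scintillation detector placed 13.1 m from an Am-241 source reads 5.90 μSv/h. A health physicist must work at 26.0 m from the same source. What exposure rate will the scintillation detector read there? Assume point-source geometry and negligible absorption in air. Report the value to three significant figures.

Applying the 1/r² law, scaling from 13.1 m to 26.0 m:
5.90 × (13.1/26.0)² = 5.90 × 0.2539 = 1.498 μSv/h.

1.50 μSv/h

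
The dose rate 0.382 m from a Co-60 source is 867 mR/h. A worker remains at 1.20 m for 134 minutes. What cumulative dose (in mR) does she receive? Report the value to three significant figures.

Applying the 1/r² law, rate at 1.20 m:
(0.382/1.20)² = 0.1013, so 867 × 0.1013 = 87.83 mR/h.
Dose = rate × time = 87.83 mR/h × 2.233 h = 196.1 mR.

196 mR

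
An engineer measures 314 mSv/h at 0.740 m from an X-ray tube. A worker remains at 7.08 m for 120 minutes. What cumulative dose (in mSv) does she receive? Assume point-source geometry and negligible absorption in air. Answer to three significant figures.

By the inverse-square law, rate at 7.08 m:
314 × (0.740/7.08)² = 314 × 0.01092 = 3.429 mSv/h.
Dose = rate × time = 3.429 mSv/h × 2.000 h = 6.858 mSv.

6.86 mSv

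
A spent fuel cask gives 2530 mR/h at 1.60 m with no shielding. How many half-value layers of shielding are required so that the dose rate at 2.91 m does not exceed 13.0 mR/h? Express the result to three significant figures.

At 2.91 m, distance alone gives 2530 × (1.60/2.91)² = 2530 × 0.3023 = 764.8 mR/h.
Further attenuation needed: 764.8/13.0 = 58.83.
n = log₂(58.83) = 5.878 half-value layers.

5.88 half-value layers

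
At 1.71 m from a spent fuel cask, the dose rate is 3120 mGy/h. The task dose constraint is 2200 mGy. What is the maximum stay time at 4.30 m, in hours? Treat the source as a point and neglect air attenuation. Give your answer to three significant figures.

4.46 h

Using I₁d₁² = I₂d₂², rate at 4.30 m:
3120 × (1.71/4.30)² = 3120 × 0.1581 = 493.3 mGy/h.
Stay time = 2200 mGy ÷ 493.3 mGy/h = 4.460 h.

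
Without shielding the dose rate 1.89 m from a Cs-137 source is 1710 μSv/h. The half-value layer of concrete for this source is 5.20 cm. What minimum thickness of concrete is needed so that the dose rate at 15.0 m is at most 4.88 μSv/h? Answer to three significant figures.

12.9 cm

At 15.0 m, distance alone gives 1710 × (1.89/15.0)² = 1710 × 0.01588 = 27.15 μSv/h.
Further attenuation needed: 27.15/4.88 = 5.564.
n = log₂(5.564) = 2.476 half-value layers.
Thickness = 2.476 × 5.20 cm = 12.88 cm.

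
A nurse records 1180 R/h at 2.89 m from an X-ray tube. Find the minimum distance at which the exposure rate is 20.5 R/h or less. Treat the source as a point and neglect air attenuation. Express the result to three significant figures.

Using I₁d₁² = I₂d₂², d₂ = d₁·√(I₁/I₂).
I₁/I₂ = 1180/20.5 = 57.56, so d₂ = 2.89 × √57.56 = 21.93 m.

21.9 m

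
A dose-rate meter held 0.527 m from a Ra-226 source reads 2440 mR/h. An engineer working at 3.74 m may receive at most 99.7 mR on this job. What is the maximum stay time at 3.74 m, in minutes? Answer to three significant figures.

123 min

Since intensity falls as 1/r², rate at 3.74 m:
(0.527/3.74)² = 0.01986, so 2440 × 0.01986 = 48.46 mR/h.
Stay time = 99.7 mR ÷ 48.46 mR/h = 2.057 h = 123.4 min.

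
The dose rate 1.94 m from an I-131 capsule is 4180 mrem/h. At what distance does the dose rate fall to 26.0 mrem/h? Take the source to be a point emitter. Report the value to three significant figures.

24.6 m

Since intensity falls as 1/r², d₂ = d₁·√(I₁/I₂).
I₁/I₂ = 4180/26.0 = 160.8, so d₂ = 1.94 × √160.8 = 24.60 m.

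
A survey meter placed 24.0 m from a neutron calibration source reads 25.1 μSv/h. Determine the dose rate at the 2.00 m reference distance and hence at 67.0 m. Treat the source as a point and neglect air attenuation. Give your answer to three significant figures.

3610 μSv/h; 3.22 μSv/h

Since intensity falls as 1/r²,
At 2.00 m: 25.1 × (24.0/2.00)² = 25.1 × 144.0 = 3614 μSv/h
At 67.0 m: (2.00/67.0)² = 0.0008911, so 3614 × 0.0008911 = 3.220 μSv/h.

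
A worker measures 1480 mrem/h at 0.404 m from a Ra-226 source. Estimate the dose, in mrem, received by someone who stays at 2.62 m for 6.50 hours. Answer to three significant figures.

Applying the 1/r² law, rate at 2.62 m:
1480 × (0.404/2.62)² = 1480 × 0.02378 = 35.19 mrem/h.
Dose = rate × time = 35.19 mrem/h × 6.500 h = 228.7 mrem.

229 mrem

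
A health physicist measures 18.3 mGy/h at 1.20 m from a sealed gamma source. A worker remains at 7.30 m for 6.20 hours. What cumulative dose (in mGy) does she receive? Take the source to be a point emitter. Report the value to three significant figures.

Intensity scales as (d₁/d₂)², so rate at 7.30 m:
(1.20/7.30)² = 0.02702, so 18.3 × 0.02702 = 0.4945 mGy/h.
Dose = rate × time = 0.4945 mGy/h × 6.200 h = 3.066 mGy.

3.07 mGy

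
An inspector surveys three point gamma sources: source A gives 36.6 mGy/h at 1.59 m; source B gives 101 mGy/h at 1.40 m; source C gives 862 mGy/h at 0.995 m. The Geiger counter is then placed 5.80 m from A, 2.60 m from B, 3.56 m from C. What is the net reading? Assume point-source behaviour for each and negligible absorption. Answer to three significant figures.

99.4 mGy/h

By superposition, sum each source's inverse-square contribution:
A: 36.6 × (1.59/5.80)² = 2.751 mGy/h
B: 101 × (1.40/2.60)² = 29.28 mGy/h
C: 862 × (0.995/3.56)² = 67.34 mGy/h
Total = 2.751 + 29.28 + 67.34 = 99.37 mGy/h.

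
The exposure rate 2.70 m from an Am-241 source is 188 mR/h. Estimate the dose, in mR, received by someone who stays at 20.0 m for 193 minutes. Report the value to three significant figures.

Since intensity falls as 1/r², rate at 20.0 m:
(2.70/20.0)² = 0.01823, so 188 × 0.01823 = 3.427 mR/h.
Dose = rate × time = 3.427 mR/h × 3.217 h = 11.02 mR.

11.0 mR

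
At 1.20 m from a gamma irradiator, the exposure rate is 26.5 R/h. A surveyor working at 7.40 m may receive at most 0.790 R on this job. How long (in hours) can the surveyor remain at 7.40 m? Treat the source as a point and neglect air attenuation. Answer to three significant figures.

Using I₁d₁² = I₂d₂², rate at 7.40 m:
26.5 × (1.20/7.40)² = 26.5 × 0.02630 = 0.6969 R/h.
Stay time = 0.790 R ÷ 0.6969 R/h = 1.134 h.

1.13 h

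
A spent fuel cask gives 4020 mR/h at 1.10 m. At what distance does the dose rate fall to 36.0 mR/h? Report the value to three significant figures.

11.6 m

Using I₁d₁² = I₂d₂², d₂ = d₁·√(I₁/I₂).
I₁/I₂ = 4020/36.0 = 111.7, so d₂ = 1.10 × √111.7 = 11.63 m.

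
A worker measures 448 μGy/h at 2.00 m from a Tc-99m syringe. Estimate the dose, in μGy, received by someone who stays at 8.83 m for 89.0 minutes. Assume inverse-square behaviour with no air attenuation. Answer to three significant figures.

34.1 μGy

Using I₁d₁² = I₂d₂², rate at 8.83 m:
(2.00/8.83)² = 0.05130, so 448 × 0.05130 = 22.98 μGy/h.
Dose = rate × time = 22.98 μGy/h × 1.483 h = 34.08 μGy.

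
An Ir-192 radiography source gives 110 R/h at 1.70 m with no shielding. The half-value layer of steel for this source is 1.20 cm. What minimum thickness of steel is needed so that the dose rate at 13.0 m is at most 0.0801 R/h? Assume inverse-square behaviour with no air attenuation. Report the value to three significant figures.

5.46 cm

At 13.0 m, distance alone gives 110 × (1.70/13.0)² = 110 × 0.01710 = 1.881 R/h.
Further attenuation needed: 1.881/0.0801 = 23.48.
n = log₂(23.48) = 4.553 half-value layers.
Thickness = 4.553 × 1.20 cm = 5.464 cm.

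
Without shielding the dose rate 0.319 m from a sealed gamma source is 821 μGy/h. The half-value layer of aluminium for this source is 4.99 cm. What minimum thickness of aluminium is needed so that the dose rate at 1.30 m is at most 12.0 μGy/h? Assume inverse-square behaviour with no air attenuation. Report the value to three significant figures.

At 1.30 m, distance alone gives 821 × (0.319/1.30)² = 821 × 0.06021 = 49.43 μGy/h.
Further attenuation needed: 49.43/12.0 = 4.119.
n = log₂(4.119) = 2.042 half-value layers.
Thickness = 2.042 × 4.99 cm = 10.19 cm.

10.2 cm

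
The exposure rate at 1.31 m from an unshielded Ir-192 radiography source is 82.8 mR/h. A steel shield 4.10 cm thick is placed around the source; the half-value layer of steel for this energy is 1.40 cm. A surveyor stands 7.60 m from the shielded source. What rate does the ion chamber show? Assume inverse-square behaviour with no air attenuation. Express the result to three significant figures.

0.323 mR/h

Distance alone: 82.8 × (1.31/7.60)² = 82.8 × 0.02971 = 2.460 mR/h.
Shield: 4.10/1.40 = 2.929 half-value layers → attenuation 2^(−2.929) = 0.1313.
Combined: 2.460 × 0.1313 = 0.3230 mR/h.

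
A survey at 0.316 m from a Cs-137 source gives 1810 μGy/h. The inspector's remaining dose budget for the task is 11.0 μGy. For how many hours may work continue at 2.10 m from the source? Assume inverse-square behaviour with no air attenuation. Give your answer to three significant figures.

0.268 h

Applying the 1/r² law, rate at 2.10 m:
(0.316/2.10)² = 0.02264, so 1810 × 0.02264 = 40.98 μGy/h.
Stay time = 11.0 μGy ÷ 40.98 μGy/h = 0.2684 h.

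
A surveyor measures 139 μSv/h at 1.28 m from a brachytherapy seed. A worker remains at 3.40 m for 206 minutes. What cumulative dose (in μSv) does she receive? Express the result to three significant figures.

Using I₁d₁² = I₂d₂², rate at 3.40 m:
(1.28/3.40)² = 0.1417, so 139 × 0.1417 = 19.70 μSv/h.
Dose = rate × time = 19.70 μSv/h × 3.433 h = 67.63 μSv.

67.6 μSv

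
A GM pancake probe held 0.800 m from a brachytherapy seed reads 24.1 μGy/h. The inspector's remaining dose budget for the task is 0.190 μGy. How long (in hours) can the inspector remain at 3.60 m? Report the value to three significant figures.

By the inverse-square law, rate at 3.60 m:
(0.800/3.60)² = 0.04938, so 24.1 × 0.04938 = 1.190 μGy/h.
Stay time = 0.190 μGy ÷ 1.190 μGy/h = 0.1597 h.

0.160 h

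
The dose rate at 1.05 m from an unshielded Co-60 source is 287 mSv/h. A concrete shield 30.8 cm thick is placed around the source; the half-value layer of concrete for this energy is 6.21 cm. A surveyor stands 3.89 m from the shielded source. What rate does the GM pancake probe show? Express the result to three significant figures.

Distance alone: (1.05/3.89)² = 0.07286, so 287 × 0.07286 = 20.91 mSv/h.
Shield: 30.8/6.21 = 4.960 half-value layers → attenuation 2^(−4.960) = 0.03213.
Combined: 20.91 × 0.03213 = 0.6718 mSv/h.

0.672 mSv/h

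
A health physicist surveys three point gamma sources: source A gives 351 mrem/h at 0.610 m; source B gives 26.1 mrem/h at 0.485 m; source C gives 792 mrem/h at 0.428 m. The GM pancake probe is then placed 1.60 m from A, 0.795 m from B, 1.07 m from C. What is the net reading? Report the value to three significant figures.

187 mrem/h

Each source contributes Iᵢ·(dᵢ/rᵢ)²; contributions add.
A: 351 × (0.610/1.60)² = 51.02 mrem/h
B: 26.1 × (0.485/0.795)² = 9.714 mrem/h
C: 792 × (0.428/1.07)² = 126.7 mrem/h
Total = 51.02 + 9.714 + 126.7 = 187.4 mrem/h.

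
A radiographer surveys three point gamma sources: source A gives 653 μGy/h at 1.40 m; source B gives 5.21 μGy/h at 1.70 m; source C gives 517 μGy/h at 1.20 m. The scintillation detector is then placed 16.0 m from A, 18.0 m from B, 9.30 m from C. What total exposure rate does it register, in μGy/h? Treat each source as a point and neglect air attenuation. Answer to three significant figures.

13.7 μGy/h

By superposition, sum each source's inverse-square contribution:
A: 653 × (1.40/16.0)² = 5.000 μGy/h
B: 5.21 × (1.70/18.0)² = 0.04647 μGy/h
C: 517 × (1.20/9.30)² = 8.608 μGy/h
Total = 5.000 + 0.04647 + 8.608 = 13.65 μGy/h.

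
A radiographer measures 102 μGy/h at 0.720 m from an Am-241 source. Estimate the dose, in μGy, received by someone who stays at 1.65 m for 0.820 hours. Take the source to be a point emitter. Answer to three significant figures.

Intensity scales as (d₁/d₂)², so rate at 1.65 m:
102 × (0.720/1.65)² = 102 × 0.1904 = 19.42 μGy/h.
Dose = rate × time = 19.42 μGy/h × 0.8200 h = 15.92 μGy.

15.9 μGy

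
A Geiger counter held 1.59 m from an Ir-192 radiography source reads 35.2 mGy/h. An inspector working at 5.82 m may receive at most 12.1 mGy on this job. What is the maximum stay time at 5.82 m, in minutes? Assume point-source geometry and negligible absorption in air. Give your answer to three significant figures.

276 min

Using I₁d₁² = I₂d₂², rate at 5.82 m:
35.2 × (1.59/5.82)² = 35.2 × 0.07464 = 2.627 mGy/h.
Stay time = 12.1 mGy ÷ 2.627 mGy/h = 4.606 h = 276.4 min.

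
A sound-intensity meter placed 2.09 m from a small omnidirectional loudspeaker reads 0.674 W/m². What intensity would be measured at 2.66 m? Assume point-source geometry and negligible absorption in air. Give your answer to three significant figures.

Applying the 1/r² law, scaling from 2.09 m to 2.66 m:
0.674 × (2.09/2.66)² = 0.674 × 0.6173 = 0.4161 W/m².

0.416 W/m²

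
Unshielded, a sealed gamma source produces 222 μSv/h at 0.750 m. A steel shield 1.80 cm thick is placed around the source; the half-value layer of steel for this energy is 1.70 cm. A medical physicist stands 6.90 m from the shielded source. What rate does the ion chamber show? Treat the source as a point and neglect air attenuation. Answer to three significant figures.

Distance alone: 222 × (0.750/6.90)² = 222 × 0.01181 = 2.622 μSv/h.
Shield: 1.80/1.70 = 1.059 half-value layers → attenuation 2^(−1.059) = 0.4800.
Combined: 2.622 × 0.4800 = 1.259 μSv/h.

1.26 μSv/h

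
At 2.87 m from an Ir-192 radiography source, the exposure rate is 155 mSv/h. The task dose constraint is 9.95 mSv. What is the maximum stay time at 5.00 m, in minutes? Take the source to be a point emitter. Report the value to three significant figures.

11.7 min

Since intensity falls as 1/r², rate at 5.00 m:
(2.87/5.00)² = 0.3295, so 155 × 0.3295 = 51.07 mSv/h.
Stay time = 9.95 mSv ÷ 51.07 mSv/h = 0.1948 h = 11.69 min.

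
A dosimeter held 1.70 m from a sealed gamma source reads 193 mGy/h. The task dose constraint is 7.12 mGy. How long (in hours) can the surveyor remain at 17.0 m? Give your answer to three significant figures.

3.69 h

Applying the 1/r² law, rate at 17.0 m:
193 × (1.70/17.0)² = 193 × 0.01000 = 1.930 mGy/h.
Stay time = 7.12 mGy ÷ 1.930 mGy/h = 3.689 h.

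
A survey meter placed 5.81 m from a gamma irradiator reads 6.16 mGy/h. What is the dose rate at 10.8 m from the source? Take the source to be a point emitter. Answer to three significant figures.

Intensity scales as (d₁/d₂)², so scaling from 5.81 m to 10.8 m:
6.16 × (5.81/10.8)² = 6.16 × 0.2894 = 1.783 mGy/h.

1.78 mGy/h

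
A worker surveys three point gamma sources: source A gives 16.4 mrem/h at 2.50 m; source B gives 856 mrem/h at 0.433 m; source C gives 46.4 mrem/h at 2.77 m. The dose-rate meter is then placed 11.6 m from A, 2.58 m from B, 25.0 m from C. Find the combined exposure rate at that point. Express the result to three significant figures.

By superposition, sum each source's inverse-square contribution:
A: 16.4 × (2.50/11.6)² = 0.7617 mrem/h
B: 856 × (0.433/2.58)² = 24.11 mrem/h
C: 46.4 × (2.77/25.0)² = 0.5696 mrem/h
Total = 0.7617 + 24.11 + 0.5696 = 25.44 mrem/h.

25.4 mrem/h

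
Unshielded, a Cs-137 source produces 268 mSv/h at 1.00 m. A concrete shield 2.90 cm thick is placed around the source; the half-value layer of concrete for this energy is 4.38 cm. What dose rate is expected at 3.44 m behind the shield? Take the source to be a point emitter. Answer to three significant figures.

Distance alone: 268 × (1.00/3.44)² = 268 × 0.08451 = 22.65 mSv/h.
Shield: 2.90/4.38 = 0.6621 half-value layers → attenuation 2^(−0.6621) = 0.6320.
Combined: 22.65 × 0.6320 = 14.31 mSv/h.

14.3 mSv/h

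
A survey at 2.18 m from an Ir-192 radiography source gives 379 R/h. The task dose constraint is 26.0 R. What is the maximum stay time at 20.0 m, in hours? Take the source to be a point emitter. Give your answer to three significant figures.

Since intensity falls as 1/r², rate at 20.0 m:
379 × (2.18/20.0)² = 379 × 0.01188 = 4.503 R/h.
Stay time = 26.0 R ÷ 4.503 R/h = 5.774 h.

5.77 h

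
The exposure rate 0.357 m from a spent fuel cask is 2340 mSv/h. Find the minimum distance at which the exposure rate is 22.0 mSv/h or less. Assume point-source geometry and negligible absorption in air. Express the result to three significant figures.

Since intensity falls as 1/r², d₂ = d₁·√(I₁/I₂).
I₁/I₂ = 2340/22.0 = 106.4, so d₂ = 0.357 × √106.4 = 3.682 m.

3.68 m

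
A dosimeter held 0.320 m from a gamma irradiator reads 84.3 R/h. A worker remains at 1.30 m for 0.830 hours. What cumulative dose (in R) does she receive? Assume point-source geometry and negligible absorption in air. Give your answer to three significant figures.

4.24 R

Using I₁d₁² = I₂d₂², rate at 1.30 m:
(0.320/1.30)² = 0.06059, so 84.3 × 0.06059 = 5.108 R/h.
Dose = rate × time = 5.108 R/h × 0.8300 h = 4.240 R.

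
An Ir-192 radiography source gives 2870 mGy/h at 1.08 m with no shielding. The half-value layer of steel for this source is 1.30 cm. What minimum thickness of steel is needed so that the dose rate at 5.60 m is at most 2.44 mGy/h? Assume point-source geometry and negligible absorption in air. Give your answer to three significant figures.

7.09 cm

At 5.60 m, distance alone gives 2870 × (1.08/5.60)² = 2870 × 0.03719 = 106.7 mGy/h.
Further attenuation needed: 106.7/2.44 = 43.73.
n = log₂(43.73) = 5.451 half-value layers.
Thickness = 5.451 × 1.30 cm = 7.086 cm.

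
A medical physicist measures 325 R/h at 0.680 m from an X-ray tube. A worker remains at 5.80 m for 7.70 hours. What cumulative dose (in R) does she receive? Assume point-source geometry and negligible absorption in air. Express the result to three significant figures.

34.4 R

By the inverse-square law, rate at 5.80 m:
325 × (0.680/5.80)² = 325 × 0.01375 = 4.469 R/h.
Dose = rate × time = 4.469 R/h × 7.700 h = 34.41 R.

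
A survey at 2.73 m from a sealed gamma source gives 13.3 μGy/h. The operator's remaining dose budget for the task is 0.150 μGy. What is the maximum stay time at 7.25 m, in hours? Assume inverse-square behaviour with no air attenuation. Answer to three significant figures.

By the inverse-square law, rate at 7.25 m:
13.3 × (2.73/7.25)² = 13.3 × 0.1418 = 1.886 μGy/h.
Stay time = 0.150 μGy ÷ 1.886 μGy/h = 0.07953 h.

0.0795 h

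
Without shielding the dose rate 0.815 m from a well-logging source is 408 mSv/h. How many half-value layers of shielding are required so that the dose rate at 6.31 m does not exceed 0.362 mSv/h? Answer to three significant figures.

4.23 half-value layers

At 6.31 m, distance alone gives (0.815/6.31)² = 0.01668, so 408 × 0.01668 = 6.805 mSv/h.
Further attenuation needed: 6.805/0.362 = 18.80.
n = log₂(18.80) = 4.233 half-value layers.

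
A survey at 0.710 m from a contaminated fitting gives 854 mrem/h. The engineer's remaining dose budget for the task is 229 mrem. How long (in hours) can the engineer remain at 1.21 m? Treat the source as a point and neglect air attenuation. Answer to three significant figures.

0.779 h

Intensity scales as (d₁/d₂)², so rate at 1.21 m:
854 × (0.710/1.21)² = 854 × 0.3443 = 294.0 mrem/h.
Stay time = 229 mrem ÷ 294.0 mrem/h = 0.7789 h.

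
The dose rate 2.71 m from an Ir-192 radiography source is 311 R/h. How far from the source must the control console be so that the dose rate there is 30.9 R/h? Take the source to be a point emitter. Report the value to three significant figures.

8.60 m

Using I₁d₁² = I₂d₂², d₂ = d₁·√(I₁/I₂).
I₁/I₂ = 311/30.9 = 10.06, so d₂ = 2.71 × √10.06 = 8.595 m.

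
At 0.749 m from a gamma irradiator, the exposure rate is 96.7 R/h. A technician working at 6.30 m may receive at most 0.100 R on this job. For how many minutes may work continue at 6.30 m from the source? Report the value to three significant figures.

4.39 min

Intensity scales as (d₁/d₂)², so rate at 6.30 m:
(0.749/6.30)² = 0.01413, so 96.7 × 0.01413 = 1.366 R/h.
Stay time = 0.100 R ÷ 1.366 R/h = 0.07321 h = 4.393 min.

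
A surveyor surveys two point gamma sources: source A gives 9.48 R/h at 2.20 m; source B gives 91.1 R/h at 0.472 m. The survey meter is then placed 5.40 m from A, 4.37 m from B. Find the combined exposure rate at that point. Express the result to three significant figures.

Each source contributes Iᵢ·(dᵢ/rᵢ)²; contributions add.
A: 9.48 × (2.20/5.40)² = 1.573 R/h
B: 91.1 × (0.472/4.37)² = 1.063 R/h
Total = 1.573 + 1.063 = 2.636 R/h.

2.64 R/h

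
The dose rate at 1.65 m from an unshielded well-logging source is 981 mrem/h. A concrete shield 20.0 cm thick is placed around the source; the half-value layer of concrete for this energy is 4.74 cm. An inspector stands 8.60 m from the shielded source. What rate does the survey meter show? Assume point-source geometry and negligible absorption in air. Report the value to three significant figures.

1.94 mrem/h

Distance alone: 981 × (1.65/8.60)² = 981 × 0.03681 = 36.11 mrem/h.
Shield: 20.0/4.74 = 4.219 half-value layers → attenuation 2^(−4.219) = 0.05370.
Combined: 36.11 × 0.05370 = 1.939 mrem/h.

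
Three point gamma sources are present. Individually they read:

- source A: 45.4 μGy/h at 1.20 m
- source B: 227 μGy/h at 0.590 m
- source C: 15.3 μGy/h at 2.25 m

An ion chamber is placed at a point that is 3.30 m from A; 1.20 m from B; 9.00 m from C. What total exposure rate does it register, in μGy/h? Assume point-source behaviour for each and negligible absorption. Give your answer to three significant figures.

By superposition, sum each source's inverse-square contribution:
A: 45.4 × (1.20/3.30)² = 6.003 μGy/h
B: 227 × (0.590/1.20)² = 54.87 μGy/h
C: 15.3 × (2.25/9.00)² = 0.9563 μGy/h
Total = 6.003 + 54.87 + 0.9563 = 61.83 μGy/h.

61.8 μGy/h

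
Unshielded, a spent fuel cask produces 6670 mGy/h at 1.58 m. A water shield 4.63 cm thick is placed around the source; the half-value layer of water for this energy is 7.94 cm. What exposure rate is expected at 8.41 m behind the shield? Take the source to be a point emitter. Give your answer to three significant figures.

Distance alone: (1.58/8.41)² = 0.03530, so 6670 × 0.03530 = 235.5 mGy/h.
Shield: 4.63/7.94 = 0.5831 half-value layers → attenuation 2^(−0.5831) = 0.6675.
Combined: 235.5 × 0.6675 = 157.2 mGy/h.

157 mGy/h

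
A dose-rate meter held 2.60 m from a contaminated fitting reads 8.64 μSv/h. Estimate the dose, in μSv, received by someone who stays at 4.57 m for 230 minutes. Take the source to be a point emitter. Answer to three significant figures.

Applying the 1/r² law, rate at 4.57 m:
8.64 × (2.60/4.57)² = 8.64 × 0.3237 = 2.797 μSv/h.
Dose = rate × time = 2.797 μSv/h × 3.833 h = 10.72 μSv.

10.7 μSv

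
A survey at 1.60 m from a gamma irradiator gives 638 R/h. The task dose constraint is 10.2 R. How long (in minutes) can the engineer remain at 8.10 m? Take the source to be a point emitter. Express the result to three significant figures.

By the inverse-square law, rate at 8.10 m:
(1.60/8.10)² = 0.03902, so 638 × 0.03902 = 24.89 R/h.
Stay time = 10.2 R ÷ 24.89 R/h = 0.4098 h = 24.59 min.

24.6 min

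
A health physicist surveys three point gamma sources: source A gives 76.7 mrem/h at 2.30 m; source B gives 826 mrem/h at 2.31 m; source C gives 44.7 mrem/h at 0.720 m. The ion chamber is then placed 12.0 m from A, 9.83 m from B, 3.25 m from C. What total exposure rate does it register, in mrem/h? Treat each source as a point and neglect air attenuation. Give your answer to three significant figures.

By superposition, sum each source's inverse-square contribution:
A: 76.7 × (2.30/12.0)² = 2.818 mrem/h
B: 826 × (2.31/9.83)² = 45.61 mrem/h
C: 44.7 × (0.720/3.25)² = 2.194 mrem/h
Total = 2.818 + 45.61 + 2.194 = 50.62 mrem/h.

50.6 mrem/h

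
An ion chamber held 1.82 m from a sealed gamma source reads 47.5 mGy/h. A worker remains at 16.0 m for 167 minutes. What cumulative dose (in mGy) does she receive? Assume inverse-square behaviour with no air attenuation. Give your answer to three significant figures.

Using I₁d₁² = I₂d₂², rate at 16.0 m:
47.5 × (1.82/16.0)² = 47.5 × 0.01294 = 0.6147 mGy/h.
Dose = rate × time = 0.6147 mGy/h × 2.783 h = 1.711 mGy.

1.71 mGy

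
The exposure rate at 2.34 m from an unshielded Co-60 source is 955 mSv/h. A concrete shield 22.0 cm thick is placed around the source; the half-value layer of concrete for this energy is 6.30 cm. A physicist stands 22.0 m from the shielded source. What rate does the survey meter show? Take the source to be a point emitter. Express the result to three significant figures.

Distance alone: 955 × (2.34/22.0)² = 955 × 0.01131 = 10.80 mSv/h.
Shield: 22.0/6.30 = 3.492 half-value layers → attenuation 2^(−3.492) = 0.08888.
Combined: 10.80 × 0.08888 = 0.9599 mSv/h.

0.960 mSv/h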